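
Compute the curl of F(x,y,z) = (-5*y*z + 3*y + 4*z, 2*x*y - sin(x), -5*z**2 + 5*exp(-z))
(0, 4 - 5*y, 2*y + 5*z - cos(x) - 3)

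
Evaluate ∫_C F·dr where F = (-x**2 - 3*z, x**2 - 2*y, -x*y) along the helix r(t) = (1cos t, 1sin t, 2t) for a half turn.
2/3 + 6*pi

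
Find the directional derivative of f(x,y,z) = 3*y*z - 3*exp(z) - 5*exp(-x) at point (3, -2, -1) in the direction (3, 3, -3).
sqrt(3)*(5/3 + exp(2) + exp(3))*exp(-3)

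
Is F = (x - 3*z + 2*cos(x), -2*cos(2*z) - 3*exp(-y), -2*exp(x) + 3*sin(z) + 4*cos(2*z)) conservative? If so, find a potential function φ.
No, ∇×F = (-4*sin(2*z), 2*exp(x) - 3, 0) ≠ 0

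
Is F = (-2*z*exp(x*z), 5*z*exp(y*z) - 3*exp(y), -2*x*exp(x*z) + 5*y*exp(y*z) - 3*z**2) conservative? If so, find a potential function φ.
Yes, F is conservative. φ = -z**3 - 3*exp(y) - 2*exp(x*z) + 5*exp(y*z)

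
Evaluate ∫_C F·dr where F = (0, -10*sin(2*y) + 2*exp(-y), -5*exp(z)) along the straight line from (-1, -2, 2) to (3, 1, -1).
-7*exp(-1) + 5*cos(2) - 5*cos(4) + 7*exp(2)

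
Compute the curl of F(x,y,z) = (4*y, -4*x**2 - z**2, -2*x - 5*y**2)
(-10*y + 2*z, 2, -8*x - 4)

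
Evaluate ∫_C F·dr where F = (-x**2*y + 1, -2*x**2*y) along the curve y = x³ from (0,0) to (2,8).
-602/3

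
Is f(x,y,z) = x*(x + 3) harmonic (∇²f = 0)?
No, ∇²f = 2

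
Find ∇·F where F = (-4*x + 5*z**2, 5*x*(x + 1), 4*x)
-4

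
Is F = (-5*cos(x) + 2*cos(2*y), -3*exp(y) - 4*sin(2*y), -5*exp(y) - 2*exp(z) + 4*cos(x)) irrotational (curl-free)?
No, ∇×F = (-5*exp(y), 4*sin(x), 4*sin(2*y))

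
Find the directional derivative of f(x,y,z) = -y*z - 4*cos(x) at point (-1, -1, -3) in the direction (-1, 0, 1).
sqrt(2)*(1 + 4*sin(1))/2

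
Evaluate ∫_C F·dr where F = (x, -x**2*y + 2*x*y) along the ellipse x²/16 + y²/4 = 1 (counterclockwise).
0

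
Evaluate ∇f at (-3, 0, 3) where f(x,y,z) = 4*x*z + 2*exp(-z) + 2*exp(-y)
(12, -2, -12 - 2*exp(-3))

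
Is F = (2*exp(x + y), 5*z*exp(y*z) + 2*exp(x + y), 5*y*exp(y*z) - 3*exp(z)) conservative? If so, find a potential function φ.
Yes, F is conservative. φ = -3*exp(z) + 5*exp(y*z) + 2*exp(x + y)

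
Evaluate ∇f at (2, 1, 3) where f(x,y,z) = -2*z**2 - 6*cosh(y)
(0, -6*sinh(1), -12)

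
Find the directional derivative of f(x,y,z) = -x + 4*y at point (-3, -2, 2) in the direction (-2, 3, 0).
14*sqrt(13)/13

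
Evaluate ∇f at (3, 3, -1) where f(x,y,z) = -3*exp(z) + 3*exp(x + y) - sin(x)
(-cos(3) + 3*exp(6), 3*exp(6), -3*exp(-1))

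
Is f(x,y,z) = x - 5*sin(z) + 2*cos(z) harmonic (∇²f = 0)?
No, ∇²f = 5*sin(z) - 2*cos(z)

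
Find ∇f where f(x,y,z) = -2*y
(0, -2, 0)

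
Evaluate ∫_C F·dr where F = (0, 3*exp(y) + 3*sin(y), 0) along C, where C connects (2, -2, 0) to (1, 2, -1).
6*sinh(2)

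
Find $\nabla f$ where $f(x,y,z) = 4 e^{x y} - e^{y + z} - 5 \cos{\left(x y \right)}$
(y*(4*exp(x*y) + 5*sin(x*y)), 4*x*exp(x*y) + 5*x*sin(x*y) - exp(y + z), -exp(y + z))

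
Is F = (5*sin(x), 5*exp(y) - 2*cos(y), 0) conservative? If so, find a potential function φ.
Yes, F is conservative. φ = 5*exp(y) - 2*sin(y) - 5*cos(x)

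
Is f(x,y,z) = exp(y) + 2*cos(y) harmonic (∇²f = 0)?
No, ∇²f = exp(y) - 2*cos(y)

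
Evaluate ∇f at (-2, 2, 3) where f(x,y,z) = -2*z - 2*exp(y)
(0, -2*exp(2), -2)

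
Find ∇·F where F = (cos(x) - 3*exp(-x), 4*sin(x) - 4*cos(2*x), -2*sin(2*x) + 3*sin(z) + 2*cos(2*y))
-sin(x) + 3*cos(z) + 3*exp(-x)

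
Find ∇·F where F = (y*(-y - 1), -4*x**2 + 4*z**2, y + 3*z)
3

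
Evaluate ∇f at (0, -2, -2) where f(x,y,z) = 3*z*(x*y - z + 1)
(12, 0, 15)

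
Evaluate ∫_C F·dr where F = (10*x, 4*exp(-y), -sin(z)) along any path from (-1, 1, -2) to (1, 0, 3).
-4 + cos(3) - cos(2) + 4*exp(-1)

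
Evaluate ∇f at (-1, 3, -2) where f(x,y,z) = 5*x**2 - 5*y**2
(-10, -30, 0)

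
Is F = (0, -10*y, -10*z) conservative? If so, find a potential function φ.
Yes, F is conservative. φ = -5*y**2 - 5*z**2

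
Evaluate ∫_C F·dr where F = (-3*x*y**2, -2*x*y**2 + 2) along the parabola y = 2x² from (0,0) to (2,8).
-4880/7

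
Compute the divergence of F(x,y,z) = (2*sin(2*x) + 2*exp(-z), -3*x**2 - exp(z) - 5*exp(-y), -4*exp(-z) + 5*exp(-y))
4*cos(2*x) + 4*exp(-z) + 5*exp(-y)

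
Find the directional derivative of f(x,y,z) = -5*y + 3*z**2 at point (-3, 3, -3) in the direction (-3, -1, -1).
23*sqrt(11)/11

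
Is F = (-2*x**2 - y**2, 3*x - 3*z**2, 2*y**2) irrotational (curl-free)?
No, ∇×F = (4*y + 6*z, 0, 2*y + 3)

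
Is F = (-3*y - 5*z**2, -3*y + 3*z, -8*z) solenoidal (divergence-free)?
No, ∇·F = -11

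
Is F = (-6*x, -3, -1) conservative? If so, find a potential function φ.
Yes, F is conservative. φ = -3*x**2 - 3*y - z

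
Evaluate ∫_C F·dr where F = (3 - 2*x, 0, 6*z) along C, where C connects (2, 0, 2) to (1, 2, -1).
-9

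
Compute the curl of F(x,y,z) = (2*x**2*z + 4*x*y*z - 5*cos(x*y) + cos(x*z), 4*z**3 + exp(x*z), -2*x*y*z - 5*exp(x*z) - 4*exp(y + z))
(-2*x*z - x*exp(x*z) - 12*z**2 - 4*exp(y + z), 2*x**2 + 4*x*y - x*sin(x*z) + 2*y*z + 5*z*exp(x*z), -4*x*z - 5*x*sin(x*y) + z*exp(x*z))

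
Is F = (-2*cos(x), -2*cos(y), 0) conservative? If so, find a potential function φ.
Yes, F is conservative. φ = -2*sin(x) - 2*sin(y)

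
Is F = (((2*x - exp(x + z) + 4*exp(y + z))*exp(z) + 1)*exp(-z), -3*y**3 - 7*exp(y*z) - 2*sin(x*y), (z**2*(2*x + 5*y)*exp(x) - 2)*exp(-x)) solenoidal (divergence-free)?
No, ∇·F = -2*x*cos(x*y) - 9*y**2 + 2*z*(2*x + 5*y) - 7*z*exp(y*z) - exp(x + z) + 2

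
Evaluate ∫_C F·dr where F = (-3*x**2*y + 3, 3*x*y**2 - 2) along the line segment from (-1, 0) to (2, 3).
33/2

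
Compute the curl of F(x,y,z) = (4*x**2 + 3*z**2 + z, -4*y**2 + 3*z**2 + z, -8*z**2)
(-6*z - 1, 6*z + 1, 0)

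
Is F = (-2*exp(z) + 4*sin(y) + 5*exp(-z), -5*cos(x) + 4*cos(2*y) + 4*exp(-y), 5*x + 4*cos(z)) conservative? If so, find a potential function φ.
No, ∇×F = (0, 3*sinh(z) - 7*cosh(z) - 5, 5*sin(x) - 4*cos(y)) ≠ 0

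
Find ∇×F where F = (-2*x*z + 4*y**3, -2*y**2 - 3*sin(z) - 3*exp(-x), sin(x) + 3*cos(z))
(3*cos(z), -2*x - cos(x), -12*y**2 + 3*exp(-x))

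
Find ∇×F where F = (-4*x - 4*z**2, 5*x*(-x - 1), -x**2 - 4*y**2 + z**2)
(-8*y, 2*x - 8*z, -10*x - 5)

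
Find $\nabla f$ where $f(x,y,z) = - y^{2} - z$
(0, -2*y, -1)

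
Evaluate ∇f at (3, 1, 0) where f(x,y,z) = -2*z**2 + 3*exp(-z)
(0, 0, -3)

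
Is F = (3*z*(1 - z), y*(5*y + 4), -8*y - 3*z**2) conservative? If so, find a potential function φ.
No, ∇×F = (-8, 3 - 6*z, 0) ≠ 0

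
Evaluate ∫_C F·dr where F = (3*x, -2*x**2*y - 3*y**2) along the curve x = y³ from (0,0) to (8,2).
24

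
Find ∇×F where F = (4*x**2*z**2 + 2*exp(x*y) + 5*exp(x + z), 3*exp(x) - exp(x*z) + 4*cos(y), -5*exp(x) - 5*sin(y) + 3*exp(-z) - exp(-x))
(x*exp(x*z) - 5*cos(y), 8*x**2*z + 5*exp(x) + 5*exp(x + z) - exp(-x), -2*x*exp(x*y) - z*exp(x*z) + 3*exp(x))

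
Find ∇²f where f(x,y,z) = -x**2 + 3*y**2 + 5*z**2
14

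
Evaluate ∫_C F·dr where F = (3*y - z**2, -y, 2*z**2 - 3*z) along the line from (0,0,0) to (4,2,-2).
-20/3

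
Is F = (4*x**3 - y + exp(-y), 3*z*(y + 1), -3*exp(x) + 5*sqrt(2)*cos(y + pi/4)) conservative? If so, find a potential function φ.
No, ∇×F = (-3*y - 5*sqrt(2)*sin(y + pi/4) - 3, 3*exp(x), 1 + exp(-y)) ≠ 0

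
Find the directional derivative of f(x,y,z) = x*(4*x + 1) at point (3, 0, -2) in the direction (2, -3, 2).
50*sqrt(17)/17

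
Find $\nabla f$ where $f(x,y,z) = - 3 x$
(-3, 0, 0)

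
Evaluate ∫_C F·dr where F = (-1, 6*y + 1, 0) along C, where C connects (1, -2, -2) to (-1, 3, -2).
22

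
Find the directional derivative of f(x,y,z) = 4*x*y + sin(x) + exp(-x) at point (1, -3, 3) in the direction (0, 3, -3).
2*sqrt(2)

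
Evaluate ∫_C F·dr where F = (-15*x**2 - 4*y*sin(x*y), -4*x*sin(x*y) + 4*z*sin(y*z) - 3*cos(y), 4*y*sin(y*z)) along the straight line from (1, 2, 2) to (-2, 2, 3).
8*cos(4) - 4*cos(6) - 4*cos(2) + 45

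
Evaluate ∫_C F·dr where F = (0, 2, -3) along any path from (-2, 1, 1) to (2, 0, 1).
-2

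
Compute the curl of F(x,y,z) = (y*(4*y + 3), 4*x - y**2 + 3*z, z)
(-3, 0, 1 - 8*y)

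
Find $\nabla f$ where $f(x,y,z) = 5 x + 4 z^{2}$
(5, 0, 8*z)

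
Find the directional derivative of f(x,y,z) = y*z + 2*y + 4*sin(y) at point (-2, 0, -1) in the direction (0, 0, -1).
0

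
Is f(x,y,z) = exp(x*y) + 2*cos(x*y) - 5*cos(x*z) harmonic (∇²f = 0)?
No, ∇²f = x**2*(exp(x*y) - 2*cos(x*y)) + 5*x**2*cos(x*z) + y**2*exp(x*y) - 2*y**2*cos(x*y) + 5*z**2*cos(x*z)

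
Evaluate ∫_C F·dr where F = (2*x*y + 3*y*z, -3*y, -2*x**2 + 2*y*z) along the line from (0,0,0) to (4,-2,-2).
14/3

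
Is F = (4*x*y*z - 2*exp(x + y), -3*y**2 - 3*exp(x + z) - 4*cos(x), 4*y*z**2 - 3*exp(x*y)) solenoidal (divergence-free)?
No, ∇·F = 12*y*z - 6*y - 2*exp(x + y)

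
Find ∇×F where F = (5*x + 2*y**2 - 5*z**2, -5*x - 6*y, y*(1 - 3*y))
(1 - 6*y, -10*z, -4*y - 5)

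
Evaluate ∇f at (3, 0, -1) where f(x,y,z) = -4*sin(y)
(0, -4, 0)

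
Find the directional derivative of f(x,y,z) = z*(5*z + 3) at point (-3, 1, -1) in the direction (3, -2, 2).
-14*sqrt(17)/17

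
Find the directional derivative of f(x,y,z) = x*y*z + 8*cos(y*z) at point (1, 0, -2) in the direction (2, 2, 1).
-4/3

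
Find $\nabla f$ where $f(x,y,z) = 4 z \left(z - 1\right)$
(0, 0, 8*z - 4)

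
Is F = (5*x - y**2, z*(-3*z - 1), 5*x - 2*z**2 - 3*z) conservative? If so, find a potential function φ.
No, ∇×F = (6*z + 1, -5, 2*y) ≠ 0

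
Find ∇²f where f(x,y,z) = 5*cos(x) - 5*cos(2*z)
-5*cos(x) + 20*cos(2*z)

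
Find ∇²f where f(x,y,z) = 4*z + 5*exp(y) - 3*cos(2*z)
5*exp(y) + 12*cos(2*z)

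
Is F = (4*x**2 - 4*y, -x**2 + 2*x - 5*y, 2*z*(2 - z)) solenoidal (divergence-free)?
No, ∇·F = 8*x - 4*z - 1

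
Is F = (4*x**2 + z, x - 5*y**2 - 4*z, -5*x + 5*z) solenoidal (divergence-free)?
No, ∇·F = 8*x - 10*y + 5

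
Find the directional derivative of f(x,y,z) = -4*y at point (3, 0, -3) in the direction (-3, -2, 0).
8*sqrt(13)/13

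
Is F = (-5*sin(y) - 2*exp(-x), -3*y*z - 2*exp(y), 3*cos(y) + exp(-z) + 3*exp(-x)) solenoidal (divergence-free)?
No, ∇·F = -3*z - 2*exp(y) - exp(-z) + 2*exp(-x)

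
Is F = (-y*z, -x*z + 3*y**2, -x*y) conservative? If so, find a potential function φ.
Yes, F is conservative. φ = y*(-x*z + y**2)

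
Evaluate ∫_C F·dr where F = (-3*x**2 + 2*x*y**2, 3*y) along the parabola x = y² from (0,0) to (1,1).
7/6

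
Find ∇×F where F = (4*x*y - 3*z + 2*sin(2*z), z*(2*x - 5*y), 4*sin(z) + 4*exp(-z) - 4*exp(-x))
(-2*x + 5*y, 4*cos(2*z) - 3 - 4*exp(-x), -4*x + 2*z)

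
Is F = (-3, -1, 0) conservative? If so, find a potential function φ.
Yes, F is conservative. φ = -3*x - y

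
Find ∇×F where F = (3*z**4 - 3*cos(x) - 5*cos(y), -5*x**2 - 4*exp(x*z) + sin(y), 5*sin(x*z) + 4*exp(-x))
(4*x*exp(x*z), 12*z**3 - 5*z*cos(x*z) + 4*exp(-x), -10*x - 4*z*exp(x*z) - 5*sin(y))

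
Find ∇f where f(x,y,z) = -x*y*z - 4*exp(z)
(-y*z, -x*z, -x*y - 4*exp(z))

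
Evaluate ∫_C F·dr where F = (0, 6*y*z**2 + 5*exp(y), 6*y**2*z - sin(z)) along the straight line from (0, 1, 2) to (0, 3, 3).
-5*E + cos(3) - cos(2) + 5*exp(3) + 231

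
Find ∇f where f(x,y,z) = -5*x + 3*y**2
(-5, 6*y, 0)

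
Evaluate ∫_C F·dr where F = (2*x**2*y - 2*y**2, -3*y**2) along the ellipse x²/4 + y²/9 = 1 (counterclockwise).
-12*pi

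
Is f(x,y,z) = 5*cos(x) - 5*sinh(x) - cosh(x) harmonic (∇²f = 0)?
No, ∇²f = -5*cos(x) - 5*sinh(x) - cosh(x)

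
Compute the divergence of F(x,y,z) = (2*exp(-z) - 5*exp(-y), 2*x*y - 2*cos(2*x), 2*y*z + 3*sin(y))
2*x + 2*y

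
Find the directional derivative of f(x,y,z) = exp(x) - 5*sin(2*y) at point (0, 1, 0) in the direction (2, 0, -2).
sqrt(2)/2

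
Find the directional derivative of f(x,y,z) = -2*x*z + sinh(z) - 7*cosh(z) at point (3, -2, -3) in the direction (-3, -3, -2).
-sqrt(22)*(3 + cosh(3) + 7*sinh(3))/11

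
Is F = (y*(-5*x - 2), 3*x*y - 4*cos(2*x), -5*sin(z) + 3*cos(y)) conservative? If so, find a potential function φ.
No, ∇×F = (-3*sin(y), 0, 5*x + 3*y + 8*sin(2*x) + 2) ≠ 0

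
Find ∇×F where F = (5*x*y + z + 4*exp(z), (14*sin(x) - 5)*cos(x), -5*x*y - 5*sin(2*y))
(-5*x - 10*cos(2*y), 5*y + 4*exp(z) + 1, -5*x + 5*sin(x) + 14*cos(2*x))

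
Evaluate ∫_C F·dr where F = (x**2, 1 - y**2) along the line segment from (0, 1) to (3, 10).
-315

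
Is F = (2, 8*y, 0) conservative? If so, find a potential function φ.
Yes, F is conservative. φ = 2*x + 4*y**2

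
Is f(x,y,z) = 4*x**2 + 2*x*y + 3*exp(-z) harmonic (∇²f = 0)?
No, ∇²f = 8 + 3*exp(-z)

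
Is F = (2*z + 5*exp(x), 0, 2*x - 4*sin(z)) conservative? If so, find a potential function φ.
Yes, F is conservative. φ = 2*x*z + 5*exp(x) + 4*cos(z)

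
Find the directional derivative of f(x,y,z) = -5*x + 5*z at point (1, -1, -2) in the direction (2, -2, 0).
-5*sqrt(2)/2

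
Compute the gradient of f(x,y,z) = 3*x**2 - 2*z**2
(6*x, 0, -4*z)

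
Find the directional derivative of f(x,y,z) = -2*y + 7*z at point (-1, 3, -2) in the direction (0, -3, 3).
9*sqrt(2)/2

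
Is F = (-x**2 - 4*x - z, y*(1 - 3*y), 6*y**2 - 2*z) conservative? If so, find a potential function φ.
No, ∇×F = (12*y, -1, 0) ≠ 0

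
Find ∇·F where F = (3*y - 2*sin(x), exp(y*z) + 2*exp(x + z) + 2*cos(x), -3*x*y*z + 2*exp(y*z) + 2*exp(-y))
-3*x*y + 2*y*exp(y*z) + z*exp(y*z) - 2*cos(x)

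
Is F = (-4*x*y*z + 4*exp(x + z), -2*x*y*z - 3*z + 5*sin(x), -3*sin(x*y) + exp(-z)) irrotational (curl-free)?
No, ∇×F = (2*x*y - 3*x*cos(x*y) + 3, -4*x*y + 3*y*cos(x*y) + 4*exp(x + z), 4*x*z - 2*y*z + 5*cos(x))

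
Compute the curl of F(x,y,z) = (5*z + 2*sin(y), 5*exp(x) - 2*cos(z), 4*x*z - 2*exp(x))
(-2*sin(z), -4*z + 2*exp(x) + 5, 5*exp(x) - 2*cos(y))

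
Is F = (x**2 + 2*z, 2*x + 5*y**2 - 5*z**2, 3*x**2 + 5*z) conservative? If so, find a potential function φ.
No, ∇×F = (10*z, 2 - 6*x, 2) ≠ 0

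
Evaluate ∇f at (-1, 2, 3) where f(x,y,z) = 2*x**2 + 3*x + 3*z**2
(-1, 0, 18)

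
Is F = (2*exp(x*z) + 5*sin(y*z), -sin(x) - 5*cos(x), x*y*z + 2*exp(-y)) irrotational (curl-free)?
No, ∇×F = (x*z - 2*exp(-y), 2*x*exp(x*z) - y*z + 5*y*cos(y*z), -5*z*cos(y*z) + 5*sin(x) - cos(x))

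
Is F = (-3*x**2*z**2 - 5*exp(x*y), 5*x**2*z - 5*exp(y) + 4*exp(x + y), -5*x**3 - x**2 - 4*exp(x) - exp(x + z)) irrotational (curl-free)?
No, ∇×F = (-5*x**2, -6*x**2*z + 15*x**2 + 2*x + 4*exp(x) + exp(x + z), 10*x*z + 5*x*exp(x*y) + 4*exp(x + y))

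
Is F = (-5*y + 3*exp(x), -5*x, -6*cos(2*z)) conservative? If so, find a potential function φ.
Yes, F is conservative. φ = -5*x*y + 3*exp(x) - 3*sin(2*z)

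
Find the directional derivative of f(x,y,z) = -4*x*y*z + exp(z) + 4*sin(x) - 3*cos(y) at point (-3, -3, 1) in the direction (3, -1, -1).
sqrt(11)*(12*cos(3) - E + 3*sin(3) + 60)/11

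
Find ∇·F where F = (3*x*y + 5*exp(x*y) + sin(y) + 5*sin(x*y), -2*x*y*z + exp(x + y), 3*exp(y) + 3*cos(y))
-2*x*z + 5*y*exp(x*y) + 5*y*cos(x*y) + 3*y + exp(x + y)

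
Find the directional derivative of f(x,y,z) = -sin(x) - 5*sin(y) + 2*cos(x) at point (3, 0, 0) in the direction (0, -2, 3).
10*sqrt(13)/13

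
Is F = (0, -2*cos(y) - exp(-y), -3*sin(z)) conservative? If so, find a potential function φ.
Yes, F is conservative. φ = -2*sin(y) + 3*cos(z) + exp(-y)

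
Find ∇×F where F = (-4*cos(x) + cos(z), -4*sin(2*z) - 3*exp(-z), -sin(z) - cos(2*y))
(2*sin(2*y) + 8*cos(2*z) - 3*exp(-z), -sin(z), 0)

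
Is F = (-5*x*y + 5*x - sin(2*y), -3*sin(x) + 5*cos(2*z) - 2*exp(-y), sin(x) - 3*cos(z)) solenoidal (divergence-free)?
No, ∇·F = -5*y + 3*sin(z) + 5 + 2*exp(-y)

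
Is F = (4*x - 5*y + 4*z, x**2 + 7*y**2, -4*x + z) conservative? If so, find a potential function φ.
No, ∇×F = (0, 8, 2*x + 5) ≠ 0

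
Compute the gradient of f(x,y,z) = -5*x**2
(-10*x, 0, 0)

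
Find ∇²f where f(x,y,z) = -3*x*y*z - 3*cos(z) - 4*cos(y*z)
4*y**2*cos(y*z) + 4*z**2*cos(y*z) + 3*cos(z)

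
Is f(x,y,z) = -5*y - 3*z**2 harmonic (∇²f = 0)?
No, ∇²f = -6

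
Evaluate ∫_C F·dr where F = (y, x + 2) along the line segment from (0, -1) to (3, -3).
-13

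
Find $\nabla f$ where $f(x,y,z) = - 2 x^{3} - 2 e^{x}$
(-6*x**2 - 2*exp(x), 0, 0)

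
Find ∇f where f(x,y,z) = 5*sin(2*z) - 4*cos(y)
(0, 4*sin(y), 10*cos(2*z))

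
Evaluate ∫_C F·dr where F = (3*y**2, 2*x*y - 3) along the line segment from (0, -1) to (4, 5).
138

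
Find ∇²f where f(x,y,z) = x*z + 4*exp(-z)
4*exp(-z)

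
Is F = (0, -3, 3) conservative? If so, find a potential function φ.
Yes, F is conservative. φ = -3*y + 3*z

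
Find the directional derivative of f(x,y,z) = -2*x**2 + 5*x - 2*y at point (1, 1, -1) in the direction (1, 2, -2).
-1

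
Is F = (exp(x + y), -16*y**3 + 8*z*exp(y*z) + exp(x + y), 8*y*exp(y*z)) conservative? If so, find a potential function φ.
Yes, F is conservative. φ = -4*y**4 + 8*exp(y*z) + exp(x + y)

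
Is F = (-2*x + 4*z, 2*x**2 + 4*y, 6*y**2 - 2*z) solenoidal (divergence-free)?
Yes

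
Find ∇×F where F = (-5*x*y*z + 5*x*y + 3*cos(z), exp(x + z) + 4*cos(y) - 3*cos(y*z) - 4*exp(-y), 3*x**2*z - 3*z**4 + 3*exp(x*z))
(-3*y*sin(y*z) - exp(x + z), -5*x*y - 6*x*z - 3*z*exp(x*z) - 3*sin(z), 5*x*z - 5*x + exp(x + z))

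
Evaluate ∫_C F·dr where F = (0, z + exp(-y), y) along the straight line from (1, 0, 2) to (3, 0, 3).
0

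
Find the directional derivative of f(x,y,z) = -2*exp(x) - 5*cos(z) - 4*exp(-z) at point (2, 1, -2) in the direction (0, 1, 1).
sqrt(2)*(-5*sin(2) + 4*exp(2))/2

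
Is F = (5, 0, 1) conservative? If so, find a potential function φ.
Yes, F is conservative. φ = 5*x + z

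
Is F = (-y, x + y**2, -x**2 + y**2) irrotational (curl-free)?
No, ∇×F = (2*y, 2*x, 2)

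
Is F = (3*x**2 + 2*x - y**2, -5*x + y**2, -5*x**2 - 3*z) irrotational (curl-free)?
No, ∇×F = (0, 10*x, 2*y - 5)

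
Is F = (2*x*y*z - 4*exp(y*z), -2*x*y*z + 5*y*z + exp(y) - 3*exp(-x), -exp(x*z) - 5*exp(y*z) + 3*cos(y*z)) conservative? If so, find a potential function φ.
No, ∇×F = (2*x*y - 5*y - 5*z*exp(y*z) - 3*z*sin(y*z), 2*x*y - 4*y*exp(y*z) + z*exp(x*z), (2*z*(-x - y + 2*exp(y*z))*exp(x) + 3)*exp(-x)) ≠ 0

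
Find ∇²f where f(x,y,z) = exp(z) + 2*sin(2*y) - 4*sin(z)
exp(z) - 8*sin(2*y) + 4*sin(z)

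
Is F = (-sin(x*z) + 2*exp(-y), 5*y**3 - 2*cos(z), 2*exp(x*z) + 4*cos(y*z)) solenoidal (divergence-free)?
No, ∇·F = 2*x*exp(x*z) + 15*y**2 - 4*y*sin(y*z) - z*cos(x*z)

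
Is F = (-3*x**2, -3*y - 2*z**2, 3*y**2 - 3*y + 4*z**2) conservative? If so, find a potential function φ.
No, ∇×F = (6*y + 4*z - 3, 0, 0) ≠ 0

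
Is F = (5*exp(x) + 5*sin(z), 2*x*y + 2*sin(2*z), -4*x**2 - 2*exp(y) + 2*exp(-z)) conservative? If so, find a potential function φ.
No, ∇×F = (-2*exp(y) - 4*cos(2*z), 8*x + 5*cos(z), 2*y) ≠ 0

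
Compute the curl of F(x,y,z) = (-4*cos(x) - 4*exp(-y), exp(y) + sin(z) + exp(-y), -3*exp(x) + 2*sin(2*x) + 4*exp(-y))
(-cos(z) - 4*exp(-y), 3*exp(x) - 4*cos(2*x), -4*exp(-y))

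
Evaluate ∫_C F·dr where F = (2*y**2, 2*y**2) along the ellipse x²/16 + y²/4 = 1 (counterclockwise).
0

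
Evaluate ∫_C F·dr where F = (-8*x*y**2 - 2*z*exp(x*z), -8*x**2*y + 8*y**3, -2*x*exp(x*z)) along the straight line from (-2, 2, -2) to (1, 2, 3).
-2*exp(3) + 48 + 2*exp(4)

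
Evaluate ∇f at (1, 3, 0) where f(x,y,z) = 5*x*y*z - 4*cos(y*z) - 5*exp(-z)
(0, 0, 20)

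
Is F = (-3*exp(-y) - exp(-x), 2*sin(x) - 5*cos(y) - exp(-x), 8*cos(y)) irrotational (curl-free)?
No, ∇×F = (-8*sin(y), 0, 2*cos(x) - 3*exp(-y) + exp(-x))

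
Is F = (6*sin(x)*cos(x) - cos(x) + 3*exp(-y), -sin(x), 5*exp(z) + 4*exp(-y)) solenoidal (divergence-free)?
No, ∇·F = 5*exp(z) + sin(x) + 6*cos(2*x)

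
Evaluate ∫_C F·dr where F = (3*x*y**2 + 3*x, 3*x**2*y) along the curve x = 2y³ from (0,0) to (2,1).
12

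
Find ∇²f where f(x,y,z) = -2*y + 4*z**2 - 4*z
8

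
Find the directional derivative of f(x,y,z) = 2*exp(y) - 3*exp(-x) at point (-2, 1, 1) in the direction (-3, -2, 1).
sqrt(14)*E*(-9*E - 4)/14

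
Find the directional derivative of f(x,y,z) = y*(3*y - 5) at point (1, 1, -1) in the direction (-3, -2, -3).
-sqrt(22)/11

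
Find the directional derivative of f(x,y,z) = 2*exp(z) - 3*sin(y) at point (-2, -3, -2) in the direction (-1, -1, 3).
3*sqrt(11)*(exp(2)*cos(3) + 2)*exp(-2)/11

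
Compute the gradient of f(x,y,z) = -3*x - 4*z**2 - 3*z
(-3, 0, -8*z - 3)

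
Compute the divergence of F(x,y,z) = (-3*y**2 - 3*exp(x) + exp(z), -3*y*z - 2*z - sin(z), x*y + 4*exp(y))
-3*z - 3*exp(x)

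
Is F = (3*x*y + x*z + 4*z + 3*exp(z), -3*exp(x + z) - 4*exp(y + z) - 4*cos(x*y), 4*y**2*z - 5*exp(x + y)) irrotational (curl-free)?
No, ∇×F = (8*y*z - 5*exp(x + y) + 3*exp(x + z) + 4*exp(y + z), x + 3*exp(z) + 5*exp(x + y) + 4, -3*x + 4*y*sin(x*y) - 3*exp(x + z))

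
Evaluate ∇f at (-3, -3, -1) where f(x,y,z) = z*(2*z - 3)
(0, 0, -7)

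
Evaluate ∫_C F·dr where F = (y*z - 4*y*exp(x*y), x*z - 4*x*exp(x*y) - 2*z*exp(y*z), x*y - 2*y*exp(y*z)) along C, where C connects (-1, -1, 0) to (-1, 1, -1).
-6*exp(-1) + 3 + 4*E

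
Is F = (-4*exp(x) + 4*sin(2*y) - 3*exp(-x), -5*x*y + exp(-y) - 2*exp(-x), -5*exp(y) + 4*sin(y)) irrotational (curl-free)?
No, ∇×F = (-5*exp(y) + 4*cos(y), 0, -5*y - 8*cos(2*y) + 2*exp(-x))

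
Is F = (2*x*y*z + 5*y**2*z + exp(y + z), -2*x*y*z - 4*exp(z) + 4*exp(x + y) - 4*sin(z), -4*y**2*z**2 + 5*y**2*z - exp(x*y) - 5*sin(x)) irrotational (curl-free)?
No, ∇×F = (2*x*y - x*exp(x*y) - 8*y*z**2 + 10*y*z + 4*exp(z) + 4*cos(z), 2*x*y + 5*y**2 + y*exp(x*y) + exp(y + z) + 5*cos(x), -2*x*z - 12*y*z + 4*exp(x + y) - exp(y + z))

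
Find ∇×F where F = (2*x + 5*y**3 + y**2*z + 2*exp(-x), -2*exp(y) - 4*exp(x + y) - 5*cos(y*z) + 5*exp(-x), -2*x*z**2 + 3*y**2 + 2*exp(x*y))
(2*x*exp(x*y) - 5*y*sin(y*z) + 6*y, y**2 - 2*y*exp(x*y) + 2*z**2, -15*y**2 - 2*y*z - 4*exp(x + y) - 5*exp(-x))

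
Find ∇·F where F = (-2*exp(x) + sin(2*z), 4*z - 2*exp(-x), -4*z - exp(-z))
-2*exp(x) - 4 + exp(-z)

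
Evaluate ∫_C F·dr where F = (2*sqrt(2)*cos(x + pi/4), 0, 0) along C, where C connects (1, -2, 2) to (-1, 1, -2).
-4*sin(1)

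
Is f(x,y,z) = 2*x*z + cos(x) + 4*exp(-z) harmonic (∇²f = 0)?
No, ∇²f = -cos(x) + 4*exp(-z)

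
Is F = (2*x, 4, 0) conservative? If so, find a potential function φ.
Yes, F is conservative. φ = x**2 + 4*y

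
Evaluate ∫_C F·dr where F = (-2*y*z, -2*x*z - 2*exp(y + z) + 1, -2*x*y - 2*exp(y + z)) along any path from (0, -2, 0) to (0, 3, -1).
5 - 4*sinh(2)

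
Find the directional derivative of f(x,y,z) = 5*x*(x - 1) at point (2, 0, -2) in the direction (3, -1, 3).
45*sqrt(19)/19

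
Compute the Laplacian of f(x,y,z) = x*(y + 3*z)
0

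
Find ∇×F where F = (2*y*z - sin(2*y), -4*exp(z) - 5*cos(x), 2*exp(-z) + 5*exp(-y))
(4*exp(z) - 5*exp(-y), 2*y, -2*z + 5*sin(x) + 2*cos(2*y))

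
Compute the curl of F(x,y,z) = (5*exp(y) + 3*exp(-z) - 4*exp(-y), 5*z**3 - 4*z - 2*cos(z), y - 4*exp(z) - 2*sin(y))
(-15*z**2 - 2*sin(z) - 2*cos(y) + 5, -3*exp(-z), -sinh(y) - 9*cosh(y))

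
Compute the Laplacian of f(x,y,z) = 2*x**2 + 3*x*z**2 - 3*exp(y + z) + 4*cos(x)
6*x - 6*exp(y + z) - 4*cos(x) + 4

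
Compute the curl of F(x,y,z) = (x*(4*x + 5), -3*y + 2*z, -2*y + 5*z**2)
(-4, 0, 0)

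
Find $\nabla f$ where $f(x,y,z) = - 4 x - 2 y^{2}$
(-4, -4*y, 0)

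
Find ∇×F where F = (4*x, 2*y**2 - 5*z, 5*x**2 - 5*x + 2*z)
(5, 5 - 10*x, 0)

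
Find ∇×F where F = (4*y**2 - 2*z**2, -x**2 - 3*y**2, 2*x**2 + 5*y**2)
(10*y, -4*x - 4*z, -2*x - 8*y)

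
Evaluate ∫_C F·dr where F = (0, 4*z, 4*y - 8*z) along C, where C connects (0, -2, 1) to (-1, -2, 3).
-48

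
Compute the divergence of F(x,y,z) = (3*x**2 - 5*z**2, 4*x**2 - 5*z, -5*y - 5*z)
6*x - 5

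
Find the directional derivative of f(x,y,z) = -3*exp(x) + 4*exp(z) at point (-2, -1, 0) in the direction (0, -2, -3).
-12*sqrt(13)/13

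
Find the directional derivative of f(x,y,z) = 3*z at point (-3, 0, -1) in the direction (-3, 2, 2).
6*sqrt(17)/17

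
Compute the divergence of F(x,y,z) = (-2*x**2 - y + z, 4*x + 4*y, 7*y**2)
4 - 4*x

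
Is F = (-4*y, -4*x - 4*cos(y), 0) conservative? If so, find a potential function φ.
Yes, F is conservative. φ = -4*x*y - 4*sin(y)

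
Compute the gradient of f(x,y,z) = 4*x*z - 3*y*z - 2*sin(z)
(4*z, -3*z, 4*x - 3*y - 2*cos(z))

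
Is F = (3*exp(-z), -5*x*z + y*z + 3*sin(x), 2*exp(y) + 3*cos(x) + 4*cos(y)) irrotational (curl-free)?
No, ∇×F = (5*x - y + 2*exp(y) - 4*sin(y), 3*sin(x) - 3*exp(-z), -5*z + 3*cos(x))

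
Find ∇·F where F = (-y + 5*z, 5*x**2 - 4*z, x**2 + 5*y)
0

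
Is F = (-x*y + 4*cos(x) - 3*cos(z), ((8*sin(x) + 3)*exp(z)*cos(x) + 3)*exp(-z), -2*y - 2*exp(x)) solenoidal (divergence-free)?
No, ∇·F = -y - 4*sin(x)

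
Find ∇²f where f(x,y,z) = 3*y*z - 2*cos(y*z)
2*(y**2 + z**2)*cos(y*z)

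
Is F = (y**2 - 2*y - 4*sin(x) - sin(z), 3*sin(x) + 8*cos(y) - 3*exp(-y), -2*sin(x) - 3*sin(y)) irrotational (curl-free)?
No, ∇×F = (-3*cos(y), 2*cos(x) - cos(z), -2*y + 3*cos(x) + 2)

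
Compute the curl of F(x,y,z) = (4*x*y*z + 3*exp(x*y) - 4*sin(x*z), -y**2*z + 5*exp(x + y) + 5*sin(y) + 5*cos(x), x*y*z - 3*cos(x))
(x*z + y**2, 4*x*y - 4*x*cos(x*z) - y*z - 3*sin(x), -4*x*z - 3*x*exp(x*y) + 5*exp(x + y) - 5*sin(x))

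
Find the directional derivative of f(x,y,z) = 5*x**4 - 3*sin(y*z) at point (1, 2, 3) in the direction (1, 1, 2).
sqrt(6)*(20 - 21*cos(6))/6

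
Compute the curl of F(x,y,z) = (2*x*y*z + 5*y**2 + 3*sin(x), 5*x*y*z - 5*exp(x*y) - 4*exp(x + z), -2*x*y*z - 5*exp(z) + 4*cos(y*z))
(-5*x*y - 2*x*z - 4*z*sin(y*z) + 4*exp(x + z), 2*y*(x + z), -2*x*z + 5*y*z - 5*y*exp(x*y) - 10*y - 4*exp(x + z))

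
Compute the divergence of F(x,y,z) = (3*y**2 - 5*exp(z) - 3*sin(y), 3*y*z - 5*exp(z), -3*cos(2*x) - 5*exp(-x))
3*z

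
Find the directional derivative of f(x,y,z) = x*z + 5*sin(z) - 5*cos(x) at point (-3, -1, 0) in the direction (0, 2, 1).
2*sqrt(5)/5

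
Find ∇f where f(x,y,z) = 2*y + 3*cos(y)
(0, 2 - 3*sin(y), 0)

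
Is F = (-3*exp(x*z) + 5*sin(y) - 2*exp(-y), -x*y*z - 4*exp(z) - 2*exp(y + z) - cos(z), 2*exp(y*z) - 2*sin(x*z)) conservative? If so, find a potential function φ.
No, ∇×F = (x*y + 2*z*exp(y*z) + 4*exp(z) + 2*exp(y + z) - sin(z), -3*x*exp(x*z) + 2*z*cos(x*z), -y*z - 5*cos(y) - 2*exp(-y)) ≠ 0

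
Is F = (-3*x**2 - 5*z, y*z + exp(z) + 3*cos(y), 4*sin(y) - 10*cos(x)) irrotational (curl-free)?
No, ∇×F = (-y - exp(z) + 4*cos(y), -10*sin(x) - 5, 0)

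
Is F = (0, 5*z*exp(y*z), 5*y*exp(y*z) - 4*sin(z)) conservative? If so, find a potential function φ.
Yes, F is conservative. φ = 5*exp(y*z) + 4*cos(z)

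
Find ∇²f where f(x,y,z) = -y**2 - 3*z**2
-8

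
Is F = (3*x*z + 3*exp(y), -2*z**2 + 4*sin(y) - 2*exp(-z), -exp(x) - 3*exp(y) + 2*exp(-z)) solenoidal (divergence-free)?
No, ∇·F = 3*z + 4*cos(y) - 2*exp(-z)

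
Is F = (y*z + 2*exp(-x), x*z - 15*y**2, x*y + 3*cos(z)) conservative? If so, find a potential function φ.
Yes, F is conservative. φ = x*y*z - 5*y**3 + 3*sin(z) - 2*exp(-x)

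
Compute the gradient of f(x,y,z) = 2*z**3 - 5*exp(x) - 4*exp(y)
(-5*exp(x), -4*exp(y), 6*z**2)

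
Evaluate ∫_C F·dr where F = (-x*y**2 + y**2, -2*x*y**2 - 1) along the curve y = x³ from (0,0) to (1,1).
-443/280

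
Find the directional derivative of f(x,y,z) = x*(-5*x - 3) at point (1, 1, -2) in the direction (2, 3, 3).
-13*sqrt(22)/11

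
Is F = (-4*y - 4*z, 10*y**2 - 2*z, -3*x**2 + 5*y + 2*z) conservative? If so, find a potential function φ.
No, ∇×F = (7, 6*x - 4, 4) ≠ 0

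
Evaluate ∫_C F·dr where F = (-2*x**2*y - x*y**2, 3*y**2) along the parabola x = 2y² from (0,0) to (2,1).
-103/21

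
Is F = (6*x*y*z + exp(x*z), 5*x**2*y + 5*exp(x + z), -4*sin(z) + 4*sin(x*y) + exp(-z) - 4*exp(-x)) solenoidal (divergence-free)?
No, ∇·F = 5*x**2 + 6*y*z + z*exp(x*z) - 4*cos(z) - exp(-z)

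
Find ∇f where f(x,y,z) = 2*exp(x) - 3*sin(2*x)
(2*exp(x) - 6*cos(2*x), 0, 0)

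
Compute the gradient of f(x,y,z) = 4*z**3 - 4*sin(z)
(0, 0, 12*z**2 - 4*cos(z))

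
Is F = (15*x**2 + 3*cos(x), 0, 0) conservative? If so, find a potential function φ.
Yes, F is conservative. φ = 5*x**3 + 3*sin(x)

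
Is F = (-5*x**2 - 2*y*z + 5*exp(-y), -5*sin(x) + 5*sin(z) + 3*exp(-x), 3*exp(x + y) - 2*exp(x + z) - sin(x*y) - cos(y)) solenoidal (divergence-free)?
No, ∇·F = -10*x - 2*exp(x + z)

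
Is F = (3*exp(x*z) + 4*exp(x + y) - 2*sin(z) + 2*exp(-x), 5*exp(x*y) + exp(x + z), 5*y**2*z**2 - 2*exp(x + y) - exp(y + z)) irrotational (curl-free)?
No, ∇×F = (10*y*z**2 - 2*exp(x + y) - exp(x + z) - exp(y + z), 3*x*exp(x*z) + 2*exp(x + y) - 2*cos(z), 5*y*exp(x*y) - 4*exp(x + y) + exp(x + z))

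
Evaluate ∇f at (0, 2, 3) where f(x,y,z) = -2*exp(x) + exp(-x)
(-3, 0, 0)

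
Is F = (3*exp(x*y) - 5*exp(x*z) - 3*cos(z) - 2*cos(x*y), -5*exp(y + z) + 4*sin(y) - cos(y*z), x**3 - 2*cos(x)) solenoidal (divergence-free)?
No, ∇·F = 3*y*exp(x*y) + 2*y*sin(x*y) - 5*z*exp(x*z) + z*sin(y*z) - 5*exp(y + z) + 4*cos(y)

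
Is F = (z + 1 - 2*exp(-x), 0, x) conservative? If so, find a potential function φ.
Yes, F is conservative. φ = x*z + x + 2*exp(-x)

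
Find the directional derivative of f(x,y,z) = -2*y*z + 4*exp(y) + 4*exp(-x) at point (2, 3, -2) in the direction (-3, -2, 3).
sqrt(22)*(-4*exp(5) - 13*exp(2) + 6)*exp(-2)/11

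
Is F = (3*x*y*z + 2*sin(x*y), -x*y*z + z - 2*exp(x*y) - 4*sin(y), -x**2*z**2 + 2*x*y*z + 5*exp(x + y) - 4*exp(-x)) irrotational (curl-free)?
No, ∇×F = (x*y + 2*x*z + 5*exp(x + y) - 1, 3*x*y + 2*x*z**2 - 2*y*z - 5*exp(x + y) - 4*exp(-x), -3*x*z - 2*x*cos(x*y) - y*z - 2*y*exp(x*y))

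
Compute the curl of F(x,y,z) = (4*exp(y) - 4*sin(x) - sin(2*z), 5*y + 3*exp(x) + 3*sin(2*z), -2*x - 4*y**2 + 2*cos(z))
(-8*y - 6*cos(2*z), 4*sin(z)**2, 3*exp(x) - 4*exp(y))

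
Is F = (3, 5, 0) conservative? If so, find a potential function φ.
Yes, F is conservative. φ = 3*x + 5*y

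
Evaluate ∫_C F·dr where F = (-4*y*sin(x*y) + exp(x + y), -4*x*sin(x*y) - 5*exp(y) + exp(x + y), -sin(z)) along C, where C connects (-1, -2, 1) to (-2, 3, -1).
-5*exp(3) - exp(-3) + 5*exp(-2) - 4*cos(2) + E + 4*cos(6)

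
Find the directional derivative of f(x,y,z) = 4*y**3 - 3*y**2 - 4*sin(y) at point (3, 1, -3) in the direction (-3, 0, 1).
0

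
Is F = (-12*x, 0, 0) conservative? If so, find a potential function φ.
Yes, F is conservative. φ = -6*x**2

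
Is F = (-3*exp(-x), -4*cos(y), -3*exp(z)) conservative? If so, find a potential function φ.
Yes, F is conservative. φ = -3*exp(z) - 4*sin(y) + 3*exp(-x)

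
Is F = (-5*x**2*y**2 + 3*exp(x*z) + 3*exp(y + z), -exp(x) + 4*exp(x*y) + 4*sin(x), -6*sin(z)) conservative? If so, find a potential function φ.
No, ∇×F = (0, 3*x*exp(x*z) + 3*exp(y + z), 10*x**2*y + 4*y*exp(x*y) - exp(x) - 3*exp(y + z) + 4*cos(x)) ≠ 0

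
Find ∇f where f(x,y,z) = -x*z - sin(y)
(-z, -cos(y), -x)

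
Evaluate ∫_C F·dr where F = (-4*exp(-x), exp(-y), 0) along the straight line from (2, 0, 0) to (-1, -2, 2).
-exp(2) - 4*exp(-2) + 1 + 4*E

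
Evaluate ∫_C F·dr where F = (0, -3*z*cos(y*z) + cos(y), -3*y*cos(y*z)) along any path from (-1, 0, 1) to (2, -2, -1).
-4*sin(2)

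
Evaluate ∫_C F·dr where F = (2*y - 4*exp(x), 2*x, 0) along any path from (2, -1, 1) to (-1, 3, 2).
-2 - 4*exp(-1) + 4*exp(2)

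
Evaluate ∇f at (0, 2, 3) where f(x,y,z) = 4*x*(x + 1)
(4, 0, 0)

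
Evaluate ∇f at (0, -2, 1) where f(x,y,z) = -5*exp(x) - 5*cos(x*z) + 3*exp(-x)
(-8, 0, 0)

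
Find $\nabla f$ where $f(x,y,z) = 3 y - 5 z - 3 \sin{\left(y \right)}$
(0, 3 - 3*cos(y), -5)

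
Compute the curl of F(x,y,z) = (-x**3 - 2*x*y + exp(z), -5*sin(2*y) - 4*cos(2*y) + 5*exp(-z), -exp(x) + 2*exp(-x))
(5*exp(-z), exp(x) + exp(z) + 2*exp(-x), 2*x)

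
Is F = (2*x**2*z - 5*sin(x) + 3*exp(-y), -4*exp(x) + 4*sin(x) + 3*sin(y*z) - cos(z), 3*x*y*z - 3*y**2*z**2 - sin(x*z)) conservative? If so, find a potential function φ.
No, ∇×F = (3*x*z - 6*y*z**2 - 3*y*cos(y*z) - sin(z), 2*x**2 - 3*y*z + z*cos(x*z), -4*exp(x) + 4*cos(x) + 3*exp(-y)) ≠ 0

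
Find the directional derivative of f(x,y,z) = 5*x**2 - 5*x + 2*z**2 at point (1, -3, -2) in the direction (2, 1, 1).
sqrt(6)/3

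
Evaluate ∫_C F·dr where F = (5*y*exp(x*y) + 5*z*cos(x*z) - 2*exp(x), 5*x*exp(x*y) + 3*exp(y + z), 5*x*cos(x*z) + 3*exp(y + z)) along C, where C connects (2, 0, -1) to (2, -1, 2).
-5 + 5*sin(4) - 3*exp(-1) + 5*exp(-2) + 5*sin(2) + 3*E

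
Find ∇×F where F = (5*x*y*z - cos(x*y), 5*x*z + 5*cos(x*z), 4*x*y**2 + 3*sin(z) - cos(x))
(x*(8*y + 5*sin(x*z) - 5), 5*x*y - 4*y**2 - sin(x), -5*x*z - x*sin(x*y) - 5*z*sin(x*z) + 5*z)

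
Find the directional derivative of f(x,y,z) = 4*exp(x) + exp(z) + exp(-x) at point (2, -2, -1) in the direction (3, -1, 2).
sqrt(14)*(-3 + 2*E + 12*exp(4))*exp(-2)/14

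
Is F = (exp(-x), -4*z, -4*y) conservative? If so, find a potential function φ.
Yes, F is conservative. φ = -4*y*z - exp(-x)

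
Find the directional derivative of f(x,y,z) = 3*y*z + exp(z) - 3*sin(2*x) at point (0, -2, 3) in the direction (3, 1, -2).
sqrt(14)*(3 - 2*exp(3))/14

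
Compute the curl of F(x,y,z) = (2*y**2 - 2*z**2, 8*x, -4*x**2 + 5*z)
(0, 8*x - 4*z, 8 - 4*y)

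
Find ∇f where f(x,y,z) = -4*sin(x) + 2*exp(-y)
(-4*cos(x), -2*exp(-y), 0)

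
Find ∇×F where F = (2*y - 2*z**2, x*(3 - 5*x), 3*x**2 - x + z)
(0, -6*x - 4*z + 1, 1 - 10*x)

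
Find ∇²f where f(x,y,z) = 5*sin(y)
-5*sin(y)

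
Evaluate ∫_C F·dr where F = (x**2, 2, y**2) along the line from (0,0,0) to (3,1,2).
35/3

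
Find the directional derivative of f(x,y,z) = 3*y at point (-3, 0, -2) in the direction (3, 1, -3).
3*sqrt(19)/19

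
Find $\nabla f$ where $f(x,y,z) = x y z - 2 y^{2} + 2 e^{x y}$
(y*(z + 2*exp(x*y)), x*z + 2*x*exp(x*y) - 4*y, x*y)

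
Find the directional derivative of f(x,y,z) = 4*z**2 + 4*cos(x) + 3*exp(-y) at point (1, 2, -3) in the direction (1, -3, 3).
sqrt(19)*(-4*(sin(1) + 18)*exp(2) + 9)*exp(-2)/19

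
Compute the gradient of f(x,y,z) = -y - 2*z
(0, -1, -2)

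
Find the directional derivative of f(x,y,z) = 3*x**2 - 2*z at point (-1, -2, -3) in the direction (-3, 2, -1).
10*sqrt(14)/7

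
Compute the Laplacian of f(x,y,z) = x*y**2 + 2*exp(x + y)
2*x + 4*exp(x + y)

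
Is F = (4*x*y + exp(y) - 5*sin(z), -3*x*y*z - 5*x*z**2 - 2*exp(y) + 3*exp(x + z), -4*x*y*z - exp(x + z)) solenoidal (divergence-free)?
No, ∇·F = -4*x*y - 3*x*z + 4*y - 2*exp(y) - exp(x + z)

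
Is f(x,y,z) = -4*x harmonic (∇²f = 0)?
Yes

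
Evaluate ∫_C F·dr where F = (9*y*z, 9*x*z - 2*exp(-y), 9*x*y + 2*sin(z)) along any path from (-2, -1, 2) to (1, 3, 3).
-2*E + 2*cos(2) + 2*exp(-3) - 2*cos(3) + 45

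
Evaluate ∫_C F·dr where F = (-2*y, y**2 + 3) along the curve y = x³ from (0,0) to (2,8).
560/3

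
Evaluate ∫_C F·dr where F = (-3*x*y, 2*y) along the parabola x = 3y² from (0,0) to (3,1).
-49/5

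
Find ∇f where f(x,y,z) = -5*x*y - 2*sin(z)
(-5*y, -5*x, -2*cos(z))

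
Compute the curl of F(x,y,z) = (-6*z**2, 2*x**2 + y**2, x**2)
(0, -2*x - 12*z, 4*x)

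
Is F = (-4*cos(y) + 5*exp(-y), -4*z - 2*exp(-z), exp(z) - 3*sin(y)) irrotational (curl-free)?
No, ∇×F = (-3*cos(y) + 4 - 2*exp(-z), 0, -4*sin(y) + 5*exp(-y))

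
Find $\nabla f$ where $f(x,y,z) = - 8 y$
(0, -8, 0)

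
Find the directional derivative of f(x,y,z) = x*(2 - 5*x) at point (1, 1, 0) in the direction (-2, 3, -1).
8*sqrt(14)/7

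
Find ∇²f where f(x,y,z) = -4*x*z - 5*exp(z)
-5*exp(z)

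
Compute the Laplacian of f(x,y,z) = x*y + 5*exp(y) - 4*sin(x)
5*exp(y) + 4*sin(x)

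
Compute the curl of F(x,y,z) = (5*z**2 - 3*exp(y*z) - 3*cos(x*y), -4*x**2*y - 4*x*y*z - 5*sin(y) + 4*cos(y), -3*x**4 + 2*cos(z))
(4*x*y, 12*x**3 - 3*y*exp(y*z) + 10*z, -8*x*y - 3*x*sin(x*y) - 4*y*z + 3*z*exp(y*z))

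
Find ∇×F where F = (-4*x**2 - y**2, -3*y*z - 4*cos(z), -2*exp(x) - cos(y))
(3*y + sin(y) - 4*sin(z), 2*exp(x), 2*y)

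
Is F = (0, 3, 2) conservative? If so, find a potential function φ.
Yes, F is conservative. φ = 3*y + 2*z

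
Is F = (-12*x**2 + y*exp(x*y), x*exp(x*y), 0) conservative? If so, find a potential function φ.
Yes, F is conservative. φ = -4*x**3 + exp(x*y)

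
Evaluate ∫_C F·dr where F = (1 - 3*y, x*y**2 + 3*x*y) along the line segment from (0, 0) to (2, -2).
12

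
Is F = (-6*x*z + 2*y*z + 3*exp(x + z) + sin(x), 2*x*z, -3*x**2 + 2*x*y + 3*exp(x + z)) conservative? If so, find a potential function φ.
Yes, F is conservative. φ = -3*x**2*z + 2*x*y*z + 3*exp(x + z) - cos(x)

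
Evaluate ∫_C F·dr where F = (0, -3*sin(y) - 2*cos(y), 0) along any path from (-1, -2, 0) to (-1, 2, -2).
-4*sin(2)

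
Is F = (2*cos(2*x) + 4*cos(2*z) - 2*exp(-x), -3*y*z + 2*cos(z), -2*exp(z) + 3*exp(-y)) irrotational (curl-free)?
No, ∇×F = (3*y + 2*sin(z) - 3*exp(-y), -8*sin(2*z), 0)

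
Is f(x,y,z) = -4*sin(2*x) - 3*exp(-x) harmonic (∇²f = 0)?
No, ∇²f = 16*sin(2*x) - 3*exp(-x)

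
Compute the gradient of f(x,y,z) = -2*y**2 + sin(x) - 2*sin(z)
(cos(x), -4*y, -2*cos(z))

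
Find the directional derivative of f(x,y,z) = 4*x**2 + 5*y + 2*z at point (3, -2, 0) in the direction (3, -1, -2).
9*sqrt(14)/2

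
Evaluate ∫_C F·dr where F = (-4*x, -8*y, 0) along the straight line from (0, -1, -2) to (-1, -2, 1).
-14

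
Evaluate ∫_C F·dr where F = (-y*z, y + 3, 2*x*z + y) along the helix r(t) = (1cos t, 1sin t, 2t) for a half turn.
-12 + pi**2/2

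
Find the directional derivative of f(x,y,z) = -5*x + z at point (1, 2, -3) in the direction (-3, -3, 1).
16*sqrt(19)/19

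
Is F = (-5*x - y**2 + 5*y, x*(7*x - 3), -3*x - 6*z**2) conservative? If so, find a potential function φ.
No, ∇×F = (0, 3, 14*x + 2*y - 8) ≠ 0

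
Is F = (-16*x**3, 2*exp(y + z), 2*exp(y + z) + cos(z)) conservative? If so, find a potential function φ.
Yes, F is conservative. φ = -4*x**4 + 2*exp(y + z) + sin(z)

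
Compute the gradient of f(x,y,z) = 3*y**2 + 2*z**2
(0, 6*y, 4*z)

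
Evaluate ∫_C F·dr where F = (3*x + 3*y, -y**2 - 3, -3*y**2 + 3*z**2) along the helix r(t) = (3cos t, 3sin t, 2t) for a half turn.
pi*(-81 + 16*pi**2)/2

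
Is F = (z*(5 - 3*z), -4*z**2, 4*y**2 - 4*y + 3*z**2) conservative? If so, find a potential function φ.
No, ∇×F = (8*y + 8*z - 4, 5 - 6*z, 0) ≠ 0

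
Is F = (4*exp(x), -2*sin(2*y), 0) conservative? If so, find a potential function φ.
Yes, F is conservative. φ = 4*exp(x) + cos(2*y)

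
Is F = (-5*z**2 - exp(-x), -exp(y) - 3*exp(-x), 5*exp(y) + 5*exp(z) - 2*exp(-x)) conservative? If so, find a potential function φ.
No, ∇×F = (5*exp(y), -10*z - 2*exp(-x), 3*exp(-x)) ≠ 0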